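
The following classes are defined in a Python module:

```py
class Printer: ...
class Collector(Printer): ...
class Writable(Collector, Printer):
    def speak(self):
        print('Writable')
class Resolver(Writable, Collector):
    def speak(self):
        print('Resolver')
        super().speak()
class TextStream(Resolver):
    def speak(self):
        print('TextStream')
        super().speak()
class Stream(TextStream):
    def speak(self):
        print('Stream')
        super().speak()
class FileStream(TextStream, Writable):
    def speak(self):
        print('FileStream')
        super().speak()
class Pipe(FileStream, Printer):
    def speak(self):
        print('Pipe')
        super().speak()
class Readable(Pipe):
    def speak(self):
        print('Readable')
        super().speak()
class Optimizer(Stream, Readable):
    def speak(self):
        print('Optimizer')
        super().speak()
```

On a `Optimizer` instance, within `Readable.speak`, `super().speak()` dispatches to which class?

L[Optimizer] = Optimizer + merge(L[Stream], L[Readable], [Stream Readable])
  take Stream:  [Stream TextStream Resolver Writable Collector Printer object] + [Readable Pipe FileStream TextStream Resolver Writable Collector Printer object] + [Stream Readable]
  take Readable:  [TextStream Resolver Writable Collector Printer object] + [Readable Pipe FileStream TextStream Resolver Writable Collector Printer object] + [Readable]
  take Pipe:  [TextStream Resolver Writable Collector Printer object] + [Pipe FileStream TextStream Resolver Writable Collector Printer object]
  take FileStream:  [TextStream Resolver Writable Collector Printer object] + [FileStream TextStream Resolver Writable Collector Printer object]
  take TextStream:  [TextStream Resolver Writable Collector Printer object] + [TextStream Resolver Writable Collector Printer object]
  take Resolver:  [Resolver Writable Collector Printer object] + [Resolver Writable Collector Printer object]
  take Writable:  [Writable Collector Printer object] + [Writable Collector Printer object]
  take Collector:  [Collector Printer object] + [Collector Printer object]
  take Printer:  [Printer object] + [Printer object]
  take object:  [object] + [object]
MRO: Optimizer Stream Readable Pipe FileStream TextStream Resolver Writable Collector Printer object
super() in Readable.speak on a Optimizer instance goes to the class after Readable in Optimizer's MRO: Pipe.

Pipe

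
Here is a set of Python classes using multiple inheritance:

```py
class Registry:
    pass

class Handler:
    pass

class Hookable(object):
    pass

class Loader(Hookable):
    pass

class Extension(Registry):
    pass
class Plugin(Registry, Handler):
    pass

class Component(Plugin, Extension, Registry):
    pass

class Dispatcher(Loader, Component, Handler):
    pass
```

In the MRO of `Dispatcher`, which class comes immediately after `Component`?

Plugin

L[Dispatcher] = Dispatcher + merge(L[Loader], L[Component], L[Handler], [Loader Component Handler])
  take Loader:  [Loader Hookable object] + [Component Plugin Extension Registry Handler object] + [Handler object] + [Loader Component Handler]
  take Hookable:  [Hookable object] + [Component Plugin Extension Registry Handler object] + [Handler object] + [Component Handler]
  take Component:  [object] + [Component Plugin Extension Registry Handler object] + [Handler object] + [Component Handler]
  take Plugin:  [object] + [Plugin Extension Registry Handler object] + [Handler object] + [Handler]
  take Extension:  [object] + [Extension Registry Handler object] + [Handler object] + [Handler]
  take Registry:  [object] + [Registry Handler object] + [Handler object] + [Handler]
  take Handler:  [object] + [Handler object] + [Handler object] + [Handler]
  take object:  [object] + [object] + [object]
MRO: Dispatcher Loader Hookable Component Plugin Extension Registry Handler object
Component is at position 3; next is Plugin.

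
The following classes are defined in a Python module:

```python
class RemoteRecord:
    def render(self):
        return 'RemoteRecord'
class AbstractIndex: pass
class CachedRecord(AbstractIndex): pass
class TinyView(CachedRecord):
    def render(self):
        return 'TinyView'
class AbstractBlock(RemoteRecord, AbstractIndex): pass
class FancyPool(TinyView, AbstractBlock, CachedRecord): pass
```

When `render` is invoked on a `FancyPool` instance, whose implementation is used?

L[FancyPool] = FancyPool + merge(L[TinyView], L[AbstractBlock], L[CachedRecord], [TinyView AbstractBlock CachedRecord])
  take TinyView:  [TinyView CachedRecord AbstractIndex object] + [AbstractBlock RemoteRecord AbstractIndex object] + [CachedRecord AbstractIndex object] + [TinyView AbstractBlock CachedRecord]
  take AbstractBlock:  [CachedRecord AbstractIndex object] + [AbstractBlock RemoteRecord AbstractIndex object] + [CachedRecord AbstractIndex object] + [AbstractBlock CachedRecord]
  take CachedRecord:  [CachedRecord AbstractIndex object] + [RemoteRecord AbstractIndex object] + [CachedRecord AbstractIndex object] + [CachedRecord]
  take RemoteRecord:  [AbstractIndex object] + [RemoteRecord AbstractIndex object] + [AbstractIndex object]
  take AbstractIndex:  [AbstractIndex object] + [AbstractIndex object] + [AbstractIndex object]
  take object:  [object] + [object] + [object]
MRO: FancyPool TinyView AbstractBlock CachedRecord RemoteRecord AbstractIndex object
render is defined in: RemoteRecord, TinyView. First along the MRO is TinyView.

TinyView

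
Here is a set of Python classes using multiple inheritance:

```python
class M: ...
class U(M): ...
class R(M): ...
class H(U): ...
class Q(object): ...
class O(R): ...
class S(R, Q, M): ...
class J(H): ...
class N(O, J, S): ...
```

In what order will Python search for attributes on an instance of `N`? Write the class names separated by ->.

L[N] = N + merge(L[O], L[J], L[S], [O J S])
  take O:  [O R M object] + [J H U M object] + [S R Q M object] + [O J S]
  take J:  [R M object] + [J H U M object] + [S R Q M object] + [J S]
  take H:  [R M object] + [H U M object] + [S R Q M object] + [S]
  take U:  [R M object] + [U M object] + [S R Q M object] + [S]
  take S:  [R M object] + [M object] + [S R Q M object] + [S]
  take R:  [R M object] + [M object] + [R Q M object]
  take Q:  [M object] + [M object] + [Q M object]
  take M:  [M object] + [M object] + [M object]
  take object:  [object] + [object] + [object]

N -> O -> J -> H -> U -> S -> R -> Q -> M -> object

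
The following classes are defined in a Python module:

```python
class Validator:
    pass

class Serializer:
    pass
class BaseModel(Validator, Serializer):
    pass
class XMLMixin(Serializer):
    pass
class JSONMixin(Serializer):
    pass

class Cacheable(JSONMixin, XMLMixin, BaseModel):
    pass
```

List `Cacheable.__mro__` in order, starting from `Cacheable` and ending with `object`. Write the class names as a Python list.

[Cacheable, JSONMixin, XMLMixin, BaseModel, Validator, Serializer, object]

L[Cacheable] = Cacheable + merge(L[JSONMixin], L[XMLMixin], L[BaseModel], [JSONMixin XMLMixin BaseModel])
  take JSONMixin:  [JSONMixin Serializer object] + [XMLMixin Serializer object] + [BaseModel Validator Serializer object] + [JSONMixin XMLMixin BaseModel]
  take XMLMixin:  [Serializer object] + [XMLMixin Serializer object] + [BaseModel Validator Serializer object] + [XMLMixin BaseModel]
  take BaseModel:  [Serializer object] + [Serializer object] + [BaseModel Validator Serializer object] + [BaseModel]
  take Validator:  [Serializer object] + [Serializer object] + [Validator Serializer object]
  take Serializer:  [Serializer object] + [Serializer object] + [Serializer object]
  take object:  [object] + [object] + [object]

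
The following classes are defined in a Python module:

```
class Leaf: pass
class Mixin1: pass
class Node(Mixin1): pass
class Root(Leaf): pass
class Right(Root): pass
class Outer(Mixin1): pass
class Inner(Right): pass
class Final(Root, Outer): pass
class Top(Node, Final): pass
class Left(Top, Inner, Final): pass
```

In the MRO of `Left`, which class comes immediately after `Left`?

Top

L[Left] = Left + merge(L[Top], L[Inner], L[Final], [Top Inner Final])
  take Top:  [Top Node Final Root Leaf Outer Mixin1 object] + [Inner Right Root Leaf object] + [Final Root Leaf Outer Mixin1 object] + [Top Inner Final]
  take Node:  [Node Final Root Leaf Outer Mixin1 object] + [Inner Right Root Leaf object] + [Final Root Leaf Outer Mixin1 object] + [Inner Final]
  take Inner:  [Final Root Leaf Outer Mixin1 object] + [Inner Right Root Leaf object] + [Final Root Leaf Outer Mixin1 object] + [Inner Final]
  take Final:  [Final Root Leaf Outer Mixin1 object] + [Right Root Leaf object] + [Final Root Leaf Outer Mixin1 object] + [Final]
  take Right:  [Root Leaf Outer Mixin1 object] + [Right Root Leaf object] + [Root Leaf Outer Mixin1 object]
  take Root:  [Root Leaf Outer Mixin1 object] + [Root Leaf object] + [Root Leaf Outer Mixin1 object]
  take Leaf:  [Leaf Outer Mixin1 object] + [Leaf object] + [Leaf Outer Mixin1 object]
  take Outer:  [Outer Mixin1 object] + [object] + [Outer Mixin1 object]
  take Mixin1:  [Mixin1 object] + [object] + [Mixin1 object]
  take object:  [object] + [object] + [object]
MRO: Left Top Node Inner Final Right Root Leaf Outer Mixin1 object
Left is at position 0; next is Top.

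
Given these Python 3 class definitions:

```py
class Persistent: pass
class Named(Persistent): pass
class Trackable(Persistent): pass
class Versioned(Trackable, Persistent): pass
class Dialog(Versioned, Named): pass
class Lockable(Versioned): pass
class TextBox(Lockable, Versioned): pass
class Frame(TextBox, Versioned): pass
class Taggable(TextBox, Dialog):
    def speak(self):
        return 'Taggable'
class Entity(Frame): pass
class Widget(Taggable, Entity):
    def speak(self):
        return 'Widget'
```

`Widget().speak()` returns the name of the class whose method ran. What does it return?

L[Widget] = Widget + merge(L[Taggable], L[Entity], [Taggable Entity])
  take Taggable:  [Taggable TextBox Lockable Dialog Versioned Trackable Named Persistent object] + [Entity Frame TextBox Lockable Versioned Trackable Persistent object] + [Taggable Entity]
  take Entity:  [TextBox Lockable Dialog Versioned Trackable Named Persistent object] + [Entity Frame TextBox Lockable Versioned Trackable Persistent object] + [Entity]
  take Frame:  [TextBox Lockable Dialog Versioned Trackable Named Persistent object] + [Frame TextBox Lockable Versioned Trackable Persistent object]
  take TextBox:  [TextBox Lockable Dialog Versioned Trackable Named Persistent object] + [TextBox Lockable Versioned Trackable Persistent object]
  take Lockable:  [Lockable Dialog Versioned Trackable Named Persistent object] + [Lockable Versioned Trackable Persistent object]
  take Dialog:  [Dialog Versioned Trackable Named Persistent object] + [Versioned Trackable Persistent object]
  take Versioned:  [Versioned Trackable Named Persistent object] + [Versioned Trackable Persistent object]
  take Trackable:  [Trackable Named Persistent object] + [Trackable Persistent object]
  take Named:  [Named Persistent object] + [Persistent object]
  take Persistent:  [Persistent object] + [Persistent object]
  take object:  [object] + [object]
MRO: Widget Taggable Entity Frame TextBox Lockable Dialog Versioned Trackable Named Persistent object
speak is defined in: Taggable, Widget. First along the MRO is Widget.

Widget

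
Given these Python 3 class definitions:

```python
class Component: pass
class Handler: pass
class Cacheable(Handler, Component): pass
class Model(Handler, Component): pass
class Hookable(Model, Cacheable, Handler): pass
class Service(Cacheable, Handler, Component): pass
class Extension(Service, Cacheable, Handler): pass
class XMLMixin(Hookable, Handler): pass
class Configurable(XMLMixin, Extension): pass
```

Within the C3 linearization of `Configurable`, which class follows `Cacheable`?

L[Configurable] = Configurable + merge(L[XMLMixin], L[Extension], [XMLMixin Extension])
  take XMLMixin:  [XMLMixin Hookable Model Cacheable Handler Component object] + [Extension Service Cacheable Handler Component object] + [XMLMixin Extension]
  take Hookable:  [Hookable Model Cacheable Handler Component object] + [Extension Service Cacheable Handler Component object] + [Extension]
  take Model:  [Model Cacheable Handler Component object] + [Extension Service Cacheable Handler Component object] + [Extension]
  take Extension:  [Cacheable Handler Component object] + [Extension Service Cacheable Handler Component object] + [Extension]
  take Service:  [Cacheable Handler Component object] + [Service Cacheable Handler Component object]
  take Cacheable:  [Cacheable Handler Component object] + [Cacheable Handler Component object]
  take Handler:  [Handler Component object] + [Handler Component object]
  take Component:  [Component object] + [Component object]
  take object:  [object] + [object]
MRO: Configurable XMLMixin Hookable Model Extension Service Cacheable Handler Component object
Cacheable is at position 6; next is Handler.

Handler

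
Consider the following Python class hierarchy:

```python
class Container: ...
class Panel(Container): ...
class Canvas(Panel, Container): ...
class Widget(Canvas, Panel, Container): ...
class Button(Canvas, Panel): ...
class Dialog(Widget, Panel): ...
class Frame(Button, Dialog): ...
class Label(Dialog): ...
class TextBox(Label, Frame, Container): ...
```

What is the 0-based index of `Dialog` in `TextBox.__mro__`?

L[TextBox] = TextBox + merge(L[Label], L[Frame], L[Container], [Label Frame Container])
  take Label:  [Label Dialog Widget Canvas Panel Container object] + [Frame Button Dialog Widget Canvas Panel Container object] + [Container object] + [Label Frame Container]
  take Frame:  [Dialog Widget Canvas Panel Container object] + [Frame Button Dialog Widget Canvas Panel Container object] + [Container object] + [Frame Container]
  take Button:  [Dialog Widget Canvas Panel Container object] + [Button Dialog Widget Canvas Panel Container object] + [Container object] + [Container]
  take Dialog:  [Dialog Widget Canvas Panel Container object] + [Dialog Widget Canvas Panel Container object] + [Container object] + [Container]
  take Widget:  [Widget Canvas Panel Container object] + [Widget Canvas Panel Container object] + [Container object] + [Container]
  take Canvas:  [Canvas Panel Container object] + [Canvas Panel Container object] + [Container object] + [Container]
  take Panel:  [Panel Container object] + [Panel Container object] + [Container object] + [Container]
  take Container:  [Container object] + [Container object] + [Container object] + [Container]
  take object:  [object] + [object] + [object]
MRO: TextBox Label Frame Button Dialog Widget Canvas Panel Container object
Dialog sits at index 4.

4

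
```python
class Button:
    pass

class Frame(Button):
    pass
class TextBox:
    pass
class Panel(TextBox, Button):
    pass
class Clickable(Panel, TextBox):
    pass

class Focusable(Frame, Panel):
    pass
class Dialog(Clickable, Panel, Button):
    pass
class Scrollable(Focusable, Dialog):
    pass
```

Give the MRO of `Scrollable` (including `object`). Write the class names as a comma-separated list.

Scrollable, Focusable, Frame, Dialog, Clickable, Panel, TextBox, Button, object

L[Scrollable] = Scrollable + merge(L[Focusable], L[Dialog], [Focusable Dialog])
  take Focusable:  [Focusable Frame Panel TextBox Button object] + [Dialog Clickable Panel TextBox Button object] + [Focusable Dialog]
  take Frame:  [Frame Panel TextBox Button object] + [Dialog Clickable Panel TextBox Button object] + [Dialog]
  take Dialog:  [Panel TextBox Button object] + [Dialog Clickable Panel TextBox Button object] + [Dialog]
  take Clickable:  [Panel TextBox Button object] + [Clickable Panel TextBox Button object]
  take Panel:  [Panel TextBox Button object] + [Panel TextBox Button object]
  take TextBox:  [TextBox Button object] + [TextBox Button object]
  take Button:  [Button object] + [Button object]
  take object:  [object] + [object]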